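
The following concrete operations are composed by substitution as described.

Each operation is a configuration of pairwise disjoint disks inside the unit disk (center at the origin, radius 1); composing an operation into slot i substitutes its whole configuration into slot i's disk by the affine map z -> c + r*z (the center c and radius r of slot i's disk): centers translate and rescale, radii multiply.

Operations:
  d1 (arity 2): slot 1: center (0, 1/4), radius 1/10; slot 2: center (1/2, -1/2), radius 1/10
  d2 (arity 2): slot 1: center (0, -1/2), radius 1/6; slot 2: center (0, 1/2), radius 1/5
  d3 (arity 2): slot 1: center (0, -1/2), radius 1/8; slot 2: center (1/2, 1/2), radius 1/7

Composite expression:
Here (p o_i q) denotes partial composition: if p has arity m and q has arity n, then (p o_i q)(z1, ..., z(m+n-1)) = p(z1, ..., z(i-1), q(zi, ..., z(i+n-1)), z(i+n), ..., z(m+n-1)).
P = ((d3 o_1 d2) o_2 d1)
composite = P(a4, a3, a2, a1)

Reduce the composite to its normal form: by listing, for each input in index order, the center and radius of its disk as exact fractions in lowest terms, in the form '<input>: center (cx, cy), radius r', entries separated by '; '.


a1: center (1/2, 1/2), radius 1/7; a2: center (1/80, -9/20), radius 1/400; a3: center (0, -69/160), radius 1/400; a4: center (0, -9/16), radius 1/48

Follow each a-input down from d3: c' goes to c + r*c', radius to r*r'.
tracing a4 down its 2-map path: center (0, -9/16), radius 1/48
tracing a3 down its 3-map path: center (0, -69/160), radius 1/400
tracing a2 down its 3-map path: center (1/80, -9/20), radius 1/400
tracing a1 down its 1-map path: center (1/2, 1/2), radius 1/7


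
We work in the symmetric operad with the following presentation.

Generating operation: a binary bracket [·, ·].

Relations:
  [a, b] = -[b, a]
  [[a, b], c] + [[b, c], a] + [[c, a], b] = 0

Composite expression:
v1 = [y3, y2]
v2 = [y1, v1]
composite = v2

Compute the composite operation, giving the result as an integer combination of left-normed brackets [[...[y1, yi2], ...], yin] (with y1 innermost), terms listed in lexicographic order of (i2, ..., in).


-[[y1, y2], y3] + [[y1, y3], y2]

Skip Jacobi rewriting: expand, keep y1-initial words, read off terms.
Composite bracket: [y1, [y3, y2]]
Expanding via [a, b] = ab - ba: 4 signed words (2^2 = 4).
Keep just the words that open with y1:
  from y1y2y3, sign -1: term -[[y1, y2], y3]
  from y1y3y2, sign +1: term +[[y1, y3], y2]


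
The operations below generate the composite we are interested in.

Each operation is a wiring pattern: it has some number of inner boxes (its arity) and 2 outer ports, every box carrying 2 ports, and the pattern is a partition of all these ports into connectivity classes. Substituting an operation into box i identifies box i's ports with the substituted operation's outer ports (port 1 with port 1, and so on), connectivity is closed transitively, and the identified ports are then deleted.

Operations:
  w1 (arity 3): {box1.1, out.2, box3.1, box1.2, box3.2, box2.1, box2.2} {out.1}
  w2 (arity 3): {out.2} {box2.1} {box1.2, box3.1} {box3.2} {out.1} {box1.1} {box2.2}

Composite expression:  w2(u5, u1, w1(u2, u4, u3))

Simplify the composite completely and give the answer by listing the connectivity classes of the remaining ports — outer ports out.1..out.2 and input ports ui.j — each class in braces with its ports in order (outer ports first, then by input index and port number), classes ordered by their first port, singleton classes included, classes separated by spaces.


{out.1} {out.2} {u1.1} {u1.2} {u2.1, u2.2, u3.1, u3.2, u4.1, u4.2} {u5.1} {u5.2}

Substituting into w2 glues patterns; closure does the rest.
through w1, on inputs (u2, u4, u3): {out.1} {out.2, u2.1, u2.2, u3.1, u3.2, u4.1, u4.2} (out.j = stage outer ports)
through w2, on inputs (u5, u1, u2, u4, u3): {out.1} {out.2} {u1.1} {u1.2} {u2.1, u2.2, u3.1, u3.2, u4.1, u4.2} {u5.1} {u5.2} (out.j = stage outer ports)


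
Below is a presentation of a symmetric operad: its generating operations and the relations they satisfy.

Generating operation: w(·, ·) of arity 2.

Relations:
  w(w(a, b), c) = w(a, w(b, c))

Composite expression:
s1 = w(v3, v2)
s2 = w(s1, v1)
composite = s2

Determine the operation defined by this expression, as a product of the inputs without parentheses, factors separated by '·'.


The w-tree's shape is irrelevant; the v-reading-order decides.
w(v3, v2) linearizes to v3 · v2
w(w(v3, v2), v1) linearizes to v3 · v2 · v1

v3 · v2 · v1


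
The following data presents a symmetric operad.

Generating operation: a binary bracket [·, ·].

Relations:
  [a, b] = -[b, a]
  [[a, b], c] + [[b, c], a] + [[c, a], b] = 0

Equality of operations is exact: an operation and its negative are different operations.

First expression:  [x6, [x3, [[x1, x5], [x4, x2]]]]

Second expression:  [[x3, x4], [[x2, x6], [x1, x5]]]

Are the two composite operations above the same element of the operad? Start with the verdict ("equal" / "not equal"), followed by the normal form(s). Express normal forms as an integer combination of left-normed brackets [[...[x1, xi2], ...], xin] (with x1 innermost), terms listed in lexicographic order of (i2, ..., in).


not equal: they reduce to -[[[[[x1, x5], x2], x4], x3], x6] + [[[[[x1, x5], x4], x2], x3], x6] and [[[[[x1, x5], x2], x6], x3], x4] - [[[[[x1, x5], x2], x6], x4], x3] - [[[[[x1, x5], x6], x2], x3], x4] + [[[[[x1, x5], x6], x2], x4], x3]

In normal form, the first expression is -[[[[[x1, x5], x2], x4], x3], x6] + [[[[[x1, x5], x4], x2], x3], x6]
In normal form, the second expression is [[[[[x1, x5], x2], x6], x3], x4] - [[[[[x1, x5], x2], x6], x4], x3] - [[[[[x1, x5], x6], x2], x3], x4] + [[[[[x1, x5], x6], x2], x4], x3]
The forms do not match — not equal.


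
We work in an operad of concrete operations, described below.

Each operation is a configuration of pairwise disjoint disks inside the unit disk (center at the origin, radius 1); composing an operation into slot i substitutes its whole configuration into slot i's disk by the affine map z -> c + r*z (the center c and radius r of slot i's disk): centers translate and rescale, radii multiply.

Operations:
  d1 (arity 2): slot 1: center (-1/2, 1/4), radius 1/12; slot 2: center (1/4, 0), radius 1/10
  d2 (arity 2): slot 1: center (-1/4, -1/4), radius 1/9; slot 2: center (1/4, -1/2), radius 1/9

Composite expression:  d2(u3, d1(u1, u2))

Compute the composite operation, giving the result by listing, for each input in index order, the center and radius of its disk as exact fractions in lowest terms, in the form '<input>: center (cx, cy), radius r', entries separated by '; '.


Affine substitution under d2: radii multiply and u-centers shift.
for u3, the 1-step affine chain lands on center (-1/4, -1/4), radius 1/9
for u1, the 2-step affine chain lands on center (7/36, -17/36), radius 1/108
for u2, the 2-step affine chain lands on center (5/18, -1/2), radius 1/90

u1: center (7/36, -17/36), radius 1/108; u2: center (5/18, -1/2), radius 1/90; u3: center (-1/4, -1/4), radius 1/9


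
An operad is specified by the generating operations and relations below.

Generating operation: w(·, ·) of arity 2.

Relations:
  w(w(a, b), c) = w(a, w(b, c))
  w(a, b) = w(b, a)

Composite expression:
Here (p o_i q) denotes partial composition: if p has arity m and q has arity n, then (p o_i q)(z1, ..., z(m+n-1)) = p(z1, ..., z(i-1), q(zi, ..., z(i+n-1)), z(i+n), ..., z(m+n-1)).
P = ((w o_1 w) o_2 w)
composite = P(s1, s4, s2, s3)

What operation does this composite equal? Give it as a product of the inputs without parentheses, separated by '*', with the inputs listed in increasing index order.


Both nesting and order wash out for w; what remains is which s's occur.
w(s4, s2) spells out as s4 * s2
w(s1, w(s4, s2)) spells out as s1 * s4 * s2
w(w(s1, w(s4, s2)), s3) spells out as s1 * s4 * s2 * s3
putting the inputs in ascending order: s1 * s2 * s3 * s4

s1 * s2 * s3 * s4


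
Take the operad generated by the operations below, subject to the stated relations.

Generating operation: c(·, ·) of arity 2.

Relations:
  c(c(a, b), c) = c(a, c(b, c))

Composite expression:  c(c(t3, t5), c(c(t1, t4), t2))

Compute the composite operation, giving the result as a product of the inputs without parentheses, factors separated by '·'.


t3 · t5 · t1 · t4 · t2

All parenthesizations of c agree; list the t-inputs left to right.
c(t3, t5) flattens to t3 · t5
c(t1, t4) flattens to t1 · t4
c(c(t1, t4), t2) flattens to t1 · t4 · t2
c(c(t3, t5), c(c(t1, t4), t2)) flattens to t3 · t5 · t1 · t4 · t2


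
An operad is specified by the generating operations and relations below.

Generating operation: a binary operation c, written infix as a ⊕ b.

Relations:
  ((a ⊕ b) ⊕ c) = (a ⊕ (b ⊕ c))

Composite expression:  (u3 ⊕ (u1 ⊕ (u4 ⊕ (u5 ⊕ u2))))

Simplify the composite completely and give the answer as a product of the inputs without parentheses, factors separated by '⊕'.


u3 ⊕ u1 ⊕ u4 ⊕ u5 ⊕ u2

Every regrouping of c is equal, so read the u-inputs in written order.
(u5 ⊕ u2) reduces to u5 ⊕ u2
(u4 ⊕ (u5 ⊕ u2)) reduces to u4 ⊕ u5 ⊕ u2
(u1 ⊕ (u4 ⊕ (u5 ⊕ u2))) reduces to u1 ⊕ u4 ⊕ u5 ⊕ u2
(u3 ⊕ (u1 ⊕ (u4 ⊕ (u5 ⊕ u2)))) reduces to u3 ⊕ u1 ⊕ u4 ⊕ u5 ⊕ u2


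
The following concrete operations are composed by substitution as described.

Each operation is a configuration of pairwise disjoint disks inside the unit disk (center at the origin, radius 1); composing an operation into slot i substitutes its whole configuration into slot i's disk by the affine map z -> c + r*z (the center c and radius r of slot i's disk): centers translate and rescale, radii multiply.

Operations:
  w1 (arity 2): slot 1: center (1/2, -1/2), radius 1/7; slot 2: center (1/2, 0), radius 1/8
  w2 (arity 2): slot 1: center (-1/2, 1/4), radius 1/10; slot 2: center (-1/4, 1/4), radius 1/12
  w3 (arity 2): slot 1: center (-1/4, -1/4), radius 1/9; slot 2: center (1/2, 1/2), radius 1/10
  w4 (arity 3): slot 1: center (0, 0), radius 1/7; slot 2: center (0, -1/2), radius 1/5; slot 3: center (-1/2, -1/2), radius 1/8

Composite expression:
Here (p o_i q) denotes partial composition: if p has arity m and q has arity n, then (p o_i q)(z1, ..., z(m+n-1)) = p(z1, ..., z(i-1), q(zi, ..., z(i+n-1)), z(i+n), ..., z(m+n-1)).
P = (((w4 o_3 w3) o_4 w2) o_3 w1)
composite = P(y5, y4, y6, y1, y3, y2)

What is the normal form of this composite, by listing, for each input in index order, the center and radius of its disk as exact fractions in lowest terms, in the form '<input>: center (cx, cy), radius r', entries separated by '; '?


y1: center (-151/288, -17/32), radius 1/576; y2: center (-141/320, -139/320), radius 1/960; y3: center (-71/160, -139/320), radius 1/800; y4: center (0, -1/2), radius 1/5; y5: center (0, 0), radius 1/7; y6: center (-151/288, -155/288), radius 1/504

Below w4, radii multiply path by path; the y-disk centers shift.
y5: after 1 affine step, its disk has center (0, 0), radius 1/7
y4: after 1 affine step, its disk has center (0, -1/2), radius 1/5
y6: after 3 affine steps, its disk has center (-151/288, -155/288), radius 1/504
y1: after 3 affine steps, its disk has center (-151/288, -17/32), radius 1/576
y3: after 3 affine steps, its disk has center (-71/160, -139/320), radius 1/800
y2: after 3 affine steps, its disk has center (-141/320, -139/320), radius 1/960


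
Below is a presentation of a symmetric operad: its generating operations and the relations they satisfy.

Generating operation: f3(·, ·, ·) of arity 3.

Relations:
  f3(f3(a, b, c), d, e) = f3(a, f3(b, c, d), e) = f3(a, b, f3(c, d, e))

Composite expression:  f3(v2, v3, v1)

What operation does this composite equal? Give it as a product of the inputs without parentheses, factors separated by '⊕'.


v2 ⊕ v3 ⊕ v1

All parenthesizations of f3 agree; list the v-inputs left to right.
f3(v2, v3, v1) flattens to v2 ⊕ v3 ⊕ v1


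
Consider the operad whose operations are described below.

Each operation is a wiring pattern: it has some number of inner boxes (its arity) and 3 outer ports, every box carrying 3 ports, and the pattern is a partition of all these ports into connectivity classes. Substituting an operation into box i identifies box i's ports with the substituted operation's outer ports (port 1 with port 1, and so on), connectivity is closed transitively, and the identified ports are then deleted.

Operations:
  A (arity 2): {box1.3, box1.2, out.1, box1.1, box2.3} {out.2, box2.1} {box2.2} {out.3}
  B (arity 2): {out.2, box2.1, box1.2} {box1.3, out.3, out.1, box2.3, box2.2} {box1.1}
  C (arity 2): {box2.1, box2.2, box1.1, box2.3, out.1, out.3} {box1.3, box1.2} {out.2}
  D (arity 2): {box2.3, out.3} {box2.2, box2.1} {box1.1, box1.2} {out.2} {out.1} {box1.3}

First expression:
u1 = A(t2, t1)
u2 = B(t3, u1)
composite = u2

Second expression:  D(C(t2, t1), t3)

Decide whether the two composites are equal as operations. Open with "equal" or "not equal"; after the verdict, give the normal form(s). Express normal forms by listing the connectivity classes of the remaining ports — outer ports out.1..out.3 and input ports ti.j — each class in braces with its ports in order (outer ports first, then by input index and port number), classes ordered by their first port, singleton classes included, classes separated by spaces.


Reducing the first expression gives {out.1, out.3, t1.1, t3.3} {out.2, t1.3, t2.1, t2.2, t2.3, t3.2} {t1.2} {t3.1}
Reducing the second expression gives {out.1} {out.2} {out.3, t3.3} {t1.1, t1.2, t1.3, t2.1} {t2.2, t2.3} {t3.1, t3.2}
Distinct normal forms: not equal.

not equal: they reduce to {out.1, out.3, t1.1, t3.3} {out.2, t1.3, t2.1, t2.2, t2.3, t3.2} {t1.2} {t3.1} and {out.1} {out.2} {out.3, t3.3} {t1.1, t1.2, t1.3, t2.1} {t2.2, t2.3} {t3.1, t3.2}


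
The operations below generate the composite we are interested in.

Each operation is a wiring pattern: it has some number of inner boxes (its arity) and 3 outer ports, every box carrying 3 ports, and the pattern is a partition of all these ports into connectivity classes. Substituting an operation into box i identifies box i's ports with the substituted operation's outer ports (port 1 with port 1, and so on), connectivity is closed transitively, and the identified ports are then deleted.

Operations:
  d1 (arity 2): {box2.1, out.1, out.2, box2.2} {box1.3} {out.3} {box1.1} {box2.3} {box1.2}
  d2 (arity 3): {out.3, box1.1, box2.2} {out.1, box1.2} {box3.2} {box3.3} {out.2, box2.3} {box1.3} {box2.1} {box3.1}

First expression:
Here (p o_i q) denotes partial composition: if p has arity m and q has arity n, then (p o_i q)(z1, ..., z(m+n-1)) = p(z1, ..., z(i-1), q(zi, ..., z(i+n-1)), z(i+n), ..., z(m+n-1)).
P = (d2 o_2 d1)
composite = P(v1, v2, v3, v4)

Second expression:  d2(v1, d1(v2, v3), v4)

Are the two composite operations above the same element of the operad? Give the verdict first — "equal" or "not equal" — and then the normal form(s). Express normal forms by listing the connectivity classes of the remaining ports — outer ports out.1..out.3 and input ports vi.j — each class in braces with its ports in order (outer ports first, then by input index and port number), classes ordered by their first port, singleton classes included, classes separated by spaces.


equal — both sides give {out.1, v1.2} {out.2} {out.3, v1.1, v3.1, v3.2} {v1.3} {v2.1} {v2.2} {v2.3} {v3.3} {v4.1} {v4.2} {v4.3}

In normal form, the first expression is {out.1, v1.2} {out.2} {out.3, v1.1, v3.1, v3.2} {v1.3} {v2.1} {v2.2} {v2.3} {v3.3} {v4.1} {v4.2} {v4.3}
In normal form, the second expression is {out.1, v1.2} {out.2} {out.3, v1.1, v3.1, v3.2} {v1.3} {v2.1} {v2.2} {v2.3} {v3.3} {v4.1} {v4.2} {v4.3}
One common form — equal.


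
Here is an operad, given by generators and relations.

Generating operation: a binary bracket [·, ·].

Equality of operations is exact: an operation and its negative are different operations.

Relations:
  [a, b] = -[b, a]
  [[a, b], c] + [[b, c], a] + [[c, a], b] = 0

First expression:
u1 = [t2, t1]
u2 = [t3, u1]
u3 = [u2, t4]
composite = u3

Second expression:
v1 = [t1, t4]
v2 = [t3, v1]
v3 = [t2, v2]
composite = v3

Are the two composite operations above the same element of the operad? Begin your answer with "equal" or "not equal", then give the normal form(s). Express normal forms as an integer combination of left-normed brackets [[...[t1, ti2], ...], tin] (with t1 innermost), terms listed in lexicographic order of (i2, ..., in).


not equal: they reduce to [[[t1, t2], t3], t4] and [[[t1, t4], t3], t2]

The first composite normalizes to [[[t1, t2], t3], t4]
The second composite normalizes to [[[t1, t4], t3], t2]
No match — not equal.


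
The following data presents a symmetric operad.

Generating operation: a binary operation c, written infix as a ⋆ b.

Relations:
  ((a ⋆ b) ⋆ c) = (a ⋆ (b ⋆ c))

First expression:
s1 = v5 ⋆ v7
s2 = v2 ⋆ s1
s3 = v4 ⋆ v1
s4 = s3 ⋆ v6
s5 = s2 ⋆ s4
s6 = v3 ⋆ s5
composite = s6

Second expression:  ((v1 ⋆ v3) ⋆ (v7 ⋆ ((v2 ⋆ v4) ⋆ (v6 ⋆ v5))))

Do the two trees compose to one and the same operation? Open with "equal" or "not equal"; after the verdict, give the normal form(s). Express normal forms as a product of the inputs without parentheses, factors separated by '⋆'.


not equal; the first gives v3 ⋆ v2 ⋆ v5 ⋆ v7 ⋆ v4 ⋆ v1 ⋆ v6 and the second v1 ⋆ v3 ⋆ v7 ⋆ v2 ⋆ v4 ⋆ v6 ⋆ v5

Reducing the first expression gives v3 ⋆ v2 ⋆ v5 ⋆ v7 ⋆ v4 ⋆ v1 ⋆ v6
Reducing the second expression gives v1 ⋆ v3 ⋆ v7 ⋆ v2 ⋆ v4 ⋆ v6 ⋆ v5
The normal forms differ: not equal.


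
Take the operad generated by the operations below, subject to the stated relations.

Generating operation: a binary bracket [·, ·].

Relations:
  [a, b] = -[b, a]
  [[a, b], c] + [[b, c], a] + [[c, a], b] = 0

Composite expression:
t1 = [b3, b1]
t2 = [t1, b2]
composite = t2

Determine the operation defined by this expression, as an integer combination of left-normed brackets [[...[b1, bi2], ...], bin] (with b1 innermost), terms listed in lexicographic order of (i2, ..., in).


-[[b1, b3], b2]


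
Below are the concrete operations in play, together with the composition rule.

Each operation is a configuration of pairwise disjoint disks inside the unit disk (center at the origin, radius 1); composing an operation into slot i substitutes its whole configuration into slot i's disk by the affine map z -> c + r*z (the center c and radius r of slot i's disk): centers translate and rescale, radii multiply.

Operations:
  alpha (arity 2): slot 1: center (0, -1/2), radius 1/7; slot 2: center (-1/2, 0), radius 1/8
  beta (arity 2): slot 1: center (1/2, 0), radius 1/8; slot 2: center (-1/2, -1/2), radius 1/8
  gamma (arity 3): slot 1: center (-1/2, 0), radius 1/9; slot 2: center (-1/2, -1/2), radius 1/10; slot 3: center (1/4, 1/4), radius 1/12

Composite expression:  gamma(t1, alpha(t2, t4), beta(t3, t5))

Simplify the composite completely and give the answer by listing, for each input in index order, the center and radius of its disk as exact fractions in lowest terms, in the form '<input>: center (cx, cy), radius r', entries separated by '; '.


t1: center (-1/2, 0), radius 1/9; t2: center (-1/2, -11/20), radius 1/70; t3: center (7/24, 1/4), radius 1/96; t4: center (-11/20, -1/2), radius 1/80; t5: center (5/24, 5/24), radius 1/96


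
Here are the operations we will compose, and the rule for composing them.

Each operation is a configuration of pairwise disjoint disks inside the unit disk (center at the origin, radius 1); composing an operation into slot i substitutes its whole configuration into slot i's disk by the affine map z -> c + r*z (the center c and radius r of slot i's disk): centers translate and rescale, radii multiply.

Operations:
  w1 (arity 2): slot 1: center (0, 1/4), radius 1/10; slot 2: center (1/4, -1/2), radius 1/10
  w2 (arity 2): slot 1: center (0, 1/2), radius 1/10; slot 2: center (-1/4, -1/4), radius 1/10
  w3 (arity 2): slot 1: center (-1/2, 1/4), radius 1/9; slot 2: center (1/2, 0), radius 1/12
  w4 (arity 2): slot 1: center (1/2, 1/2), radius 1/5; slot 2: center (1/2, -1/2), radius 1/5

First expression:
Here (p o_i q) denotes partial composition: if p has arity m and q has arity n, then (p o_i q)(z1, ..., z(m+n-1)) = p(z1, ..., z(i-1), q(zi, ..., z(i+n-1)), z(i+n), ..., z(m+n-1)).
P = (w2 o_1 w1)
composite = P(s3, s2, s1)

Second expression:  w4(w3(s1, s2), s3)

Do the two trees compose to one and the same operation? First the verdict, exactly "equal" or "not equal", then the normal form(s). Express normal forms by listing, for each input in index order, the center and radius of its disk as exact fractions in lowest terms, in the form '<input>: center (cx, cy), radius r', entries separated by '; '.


In normal form, the first expression is s1: center (-1/4, -1/4), radius 1/10; s2: center (1/40, 9/20), radius 1/100; s3: center (0, 21/40), radius 1/100
In normal form, the second expression is s1: center (2/5, 11/20), radius 1/45; s2: center (3/5, 1/2), radius 1/60; s3: center (1/2, -1/2), radius 1/5
The normal forms differ: not equal.

not equal; the first gives s1: center (-1/4, -1/4), radius 1/10; s2: center (1/40, 9/20), radius 1/100; s3: center (0, 21/40), radius 1/100 and the second s1: center (2/5, 11/20), radius 1/45; s2: center (3/5, 1/2), radius 1/60; s3: center (1/2, -1/2), radius 1/5


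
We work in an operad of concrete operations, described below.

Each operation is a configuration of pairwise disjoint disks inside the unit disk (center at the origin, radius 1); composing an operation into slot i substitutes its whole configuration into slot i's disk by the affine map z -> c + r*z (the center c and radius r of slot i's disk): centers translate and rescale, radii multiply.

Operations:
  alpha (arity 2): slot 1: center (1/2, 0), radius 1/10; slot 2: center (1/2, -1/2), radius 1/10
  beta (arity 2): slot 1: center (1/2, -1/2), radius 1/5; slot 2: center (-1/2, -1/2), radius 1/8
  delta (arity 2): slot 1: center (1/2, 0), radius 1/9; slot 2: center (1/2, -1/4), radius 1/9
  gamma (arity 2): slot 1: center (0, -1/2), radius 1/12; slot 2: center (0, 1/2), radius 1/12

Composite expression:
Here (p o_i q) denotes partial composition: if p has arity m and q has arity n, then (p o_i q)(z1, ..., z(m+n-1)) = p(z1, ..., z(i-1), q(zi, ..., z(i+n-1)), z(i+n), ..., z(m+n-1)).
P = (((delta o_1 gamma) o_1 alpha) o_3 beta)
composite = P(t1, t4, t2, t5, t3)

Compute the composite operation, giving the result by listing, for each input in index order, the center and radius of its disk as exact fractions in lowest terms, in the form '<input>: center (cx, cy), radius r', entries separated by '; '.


t1: center (109/216, -1/18), radius 1/1080; t2: center (109/216, 11/216), radius 1/540; t3: center (1/2, -1/4), radius 1/9; t4: center (109/216, -13/216), radius 1/1080; t5: center (107/216, 11/216), radius 1/864

Only the slot chain above each t matters under delta; compose those maps.
input t1: composing its 3 substitution steps yields center (109/216, -1/18), radius 1/1080
input t4: composing its 3 substitution steps yields center (109/216, -13/216), radius 1/1080
input t2: composing its 3 substitution steps yields center (109/216, 11/216), radius 1/540
input t5: composing its 3 substitution steps yields center (107/216, 11/216), radius 1/864
input t3: composing its 1 substitution step yields center (1/2, -1/4), radius 1/9


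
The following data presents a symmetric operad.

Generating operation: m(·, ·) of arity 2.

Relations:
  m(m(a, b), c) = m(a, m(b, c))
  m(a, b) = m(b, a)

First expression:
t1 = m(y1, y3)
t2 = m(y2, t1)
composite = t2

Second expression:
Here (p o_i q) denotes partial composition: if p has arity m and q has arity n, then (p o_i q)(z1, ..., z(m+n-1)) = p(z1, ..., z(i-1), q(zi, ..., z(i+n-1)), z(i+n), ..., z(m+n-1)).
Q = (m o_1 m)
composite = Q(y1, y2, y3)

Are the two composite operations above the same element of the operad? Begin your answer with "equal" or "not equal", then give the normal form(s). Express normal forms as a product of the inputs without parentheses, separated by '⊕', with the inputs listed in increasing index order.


equal — both sides give y1 ⊕ y2 ⊕ y3

The first expression, normalized: y1 ⊕ y2 ⊕ y3
The second expression, normalized: y1 ⊕ y2 ⊕ y3
The forms coincide; equal.


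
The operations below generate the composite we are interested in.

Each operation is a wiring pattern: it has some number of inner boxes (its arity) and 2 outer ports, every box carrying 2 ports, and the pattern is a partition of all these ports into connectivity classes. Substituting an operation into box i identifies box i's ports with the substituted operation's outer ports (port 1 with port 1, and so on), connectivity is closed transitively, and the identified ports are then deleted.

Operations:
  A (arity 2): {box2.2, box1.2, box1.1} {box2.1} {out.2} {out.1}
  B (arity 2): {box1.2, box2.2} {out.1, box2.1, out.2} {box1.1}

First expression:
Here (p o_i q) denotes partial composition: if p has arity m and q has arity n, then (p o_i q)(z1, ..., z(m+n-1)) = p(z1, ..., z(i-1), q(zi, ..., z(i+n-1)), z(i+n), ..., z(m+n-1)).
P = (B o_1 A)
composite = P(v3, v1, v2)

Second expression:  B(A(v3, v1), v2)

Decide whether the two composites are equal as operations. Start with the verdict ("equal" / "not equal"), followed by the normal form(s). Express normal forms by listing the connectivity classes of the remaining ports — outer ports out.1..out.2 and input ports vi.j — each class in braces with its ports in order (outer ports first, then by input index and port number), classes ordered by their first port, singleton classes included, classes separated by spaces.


The first expression, normalized: {out.1, out.2, v2.1} {v1.1} {v1.2, v3.1, v3.2} {v2.2}
The second expression, normalized: {out.1, out.2, v2.1} {v1.1} {v1.2, v3.1, v3.2} {v2.2}
The forms coincide; equal.

equal; both compose to {out.1, out.2, v2.1} {v1.1} {v1.2, v3.1, v3.2} {v2.2}


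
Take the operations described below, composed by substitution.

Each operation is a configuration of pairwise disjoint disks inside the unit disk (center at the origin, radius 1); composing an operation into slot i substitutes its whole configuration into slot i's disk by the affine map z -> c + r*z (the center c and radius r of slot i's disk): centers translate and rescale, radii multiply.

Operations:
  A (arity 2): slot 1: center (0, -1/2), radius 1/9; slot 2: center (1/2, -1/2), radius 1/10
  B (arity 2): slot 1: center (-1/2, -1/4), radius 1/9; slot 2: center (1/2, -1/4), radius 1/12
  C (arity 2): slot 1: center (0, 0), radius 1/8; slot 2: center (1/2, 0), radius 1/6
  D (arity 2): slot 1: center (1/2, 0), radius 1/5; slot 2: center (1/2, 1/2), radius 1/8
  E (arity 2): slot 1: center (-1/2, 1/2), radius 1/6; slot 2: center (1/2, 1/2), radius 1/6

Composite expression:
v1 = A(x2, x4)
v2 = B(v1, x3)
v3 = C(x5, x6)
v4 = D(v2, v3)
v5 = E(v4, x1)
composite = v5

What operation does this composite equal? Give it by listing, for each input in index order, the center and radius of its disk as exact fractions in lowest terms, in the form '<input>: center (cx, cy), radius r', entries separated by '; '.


Below E, radii multiply path by path; the x-disk centers shift.
x2 passes through 4 substitutions, ending at center (-13/30, 529/1080), radius 1/2430
x4 passes through 4 substitutions, ending at center (-233/540, 529/1080), radius 1/2700
x3 passes through 3 substitutions, ending at center (-2/5, 59/120), radius 1/360
x5 passes through 3 substitutions, ending at center (-5/12, 7/12), radius 1/384
x6 passes through 3 substitutions, ending at center (-13/32, 7/12), radius 1/288
x1 passes through 1 substitution, ending at center (1/2, 1/2), radius 1/6

x1: center (1/2, 1/2), radius 1/6; x2: center (-13/30, 529/1080), radius 1/2430; x3: center (-2/5, 59/120), radius 1/360; x4: center (-233/540, 529/1080), radius 1/2700; x5: center (-5/12, 7/12), radius 1/384; x6: center (-13/32, 7/12), radius 1/288


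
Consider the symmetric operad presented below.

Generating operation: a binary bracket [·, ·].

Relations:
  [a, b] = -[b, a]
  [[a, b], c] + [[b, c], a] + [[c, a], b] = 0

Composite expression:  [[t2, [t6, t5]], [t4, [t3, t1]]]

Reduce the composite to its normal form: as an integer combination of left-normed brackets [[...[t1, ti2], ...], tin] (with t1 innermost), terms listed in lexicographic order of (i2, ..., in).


In the tensor algebra, words opening t1 carry the t1-anchored form.
Composite bracket: [[t2, [t6, t5]], [t4, [t3, t1]]]
The bracket unfolds into 32 signed words via [a, b] = ab - ba (2^5 = 32).
Keep just the words that open with t1:
  from t1t3t4t2t5t6, sign +1: term +[[[[[t1, t3], t4], t2], t5], t6]
  from t1t3t4t2t6t5, sign -1: term -[[[[[t1, t3], t4], t2], t6], t5]
  from t1t3t4t5t6t2, sign -1: term -[[[[[t1, t3], t4], t5], t6], t2]
  from t1t3t4t6t5t2, sign +1: term +[[[[[t1, t3], t4], t6], t5], t2]

[[[[[t1, t3], t4], t2], t5], t6] - [[[[[t1, t3], t4], t2], t6], t5] - [[[[[t1, t3], t4], t5], t6], t2] + [[[[[t1, t3], t4], t6], t5], t2]


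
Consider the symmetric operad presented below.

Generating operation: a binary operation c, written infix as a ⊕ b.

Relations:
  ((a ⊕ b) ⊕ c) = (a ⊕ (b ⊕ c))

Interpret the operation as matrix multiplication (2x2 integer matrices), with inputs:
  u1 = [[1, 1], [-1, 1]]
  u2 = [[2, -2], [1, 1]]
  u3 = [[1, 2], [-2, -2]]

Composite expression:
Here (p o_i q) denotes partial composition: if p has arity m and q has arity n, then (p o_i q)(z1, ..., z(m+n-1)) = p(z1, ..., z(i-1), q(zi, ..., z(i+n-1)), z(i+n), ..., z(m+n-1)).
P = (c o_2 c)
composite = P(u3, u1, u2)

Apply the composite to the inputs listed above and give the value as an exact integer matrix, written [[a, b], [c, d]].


[[1, 5], [-4, -4]]


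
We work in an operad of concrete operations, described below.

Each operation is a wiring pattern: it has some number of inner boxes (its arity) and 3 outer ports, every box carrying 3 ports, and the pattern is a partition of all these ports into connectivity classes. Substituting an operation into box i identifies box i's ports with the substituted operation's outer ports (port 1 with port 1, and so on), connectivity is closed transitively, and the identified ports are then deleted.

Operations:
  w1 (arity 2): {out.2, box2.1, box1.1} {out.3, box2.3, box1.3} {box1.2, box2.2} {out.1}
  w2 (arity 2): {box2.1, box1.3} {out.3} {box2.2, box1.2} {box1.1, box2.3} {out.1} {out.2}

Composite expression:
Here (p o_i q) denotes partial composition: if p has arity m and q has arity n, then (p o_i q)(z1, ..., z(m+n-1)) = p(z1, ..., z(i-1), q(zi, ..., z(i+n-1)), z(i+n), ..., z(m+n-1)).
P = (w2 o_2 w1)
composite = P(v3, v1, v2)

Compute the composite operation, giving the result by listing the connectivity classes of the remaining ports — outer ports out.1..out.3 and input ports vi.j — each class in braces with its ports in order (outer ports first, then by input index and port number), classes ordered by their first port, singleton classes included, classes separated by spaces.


{out.1} {out.2} {out.3} {v1.1, v2.1, v3.2} {v1.2, v2.2} {v1.3, v2.3, v3.1} {v3.3}

Connectivity passes through glued w2-boundaries; trace each wire chain.
composing w1 on (v1, v2), with out.j its own outer ports: {out.1} {out.2, v1.1, v2.1} {out.3, v1.3, v2.3} {v1.2, v2.2}
composing w2 on (v3, v1, v2), with out.j its own outer ports: {out.1} {out.2} {out.3} {v1.1, v2.1, v3.2} {v1.2, v2.2} {v1.3, v2.3, v3.1} {v3.3}


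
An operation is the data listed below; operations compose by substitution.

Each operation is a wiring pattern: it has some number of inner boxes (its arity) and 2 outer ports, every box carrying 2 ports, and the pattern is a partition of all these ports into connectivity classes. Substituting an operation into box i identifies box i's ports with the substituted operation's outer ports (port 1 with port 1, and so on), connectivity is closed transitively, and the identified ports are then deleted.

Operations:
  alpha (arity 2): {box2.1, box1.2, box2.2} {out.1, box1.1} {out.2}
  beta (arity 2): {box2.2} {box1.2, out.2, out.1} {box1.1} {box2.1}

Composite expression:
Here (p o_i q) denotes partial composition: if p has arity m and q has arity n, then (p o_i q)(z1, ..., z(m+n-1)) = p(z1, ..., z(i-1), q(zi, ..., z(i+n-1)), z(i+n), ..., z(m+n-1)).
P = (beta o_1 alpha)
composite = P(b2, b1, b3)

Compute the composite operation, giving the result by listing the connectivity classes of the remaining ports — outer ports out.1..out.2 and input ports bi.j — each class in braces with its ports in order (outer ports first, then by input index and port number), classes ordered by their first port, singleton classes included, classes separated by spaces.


{out.1, out.2} {b1.1, b1.2, b2.2} {b2.1} {b3.1} {b3.2}

After gluing at beta, chains via deleted ports link the b-ports.
composing alpha on (b2, b1), with out.j its own outer ports: {out.1, b2.1} {out.2} {b1.1, b1.2, b2.2}
composing beta on (b2, b1, b3), with out.j its own outer ports: {out.1, out.2} {b1.1, b1.2, b2.2} {b2.1} {b3.1} {b3.2}


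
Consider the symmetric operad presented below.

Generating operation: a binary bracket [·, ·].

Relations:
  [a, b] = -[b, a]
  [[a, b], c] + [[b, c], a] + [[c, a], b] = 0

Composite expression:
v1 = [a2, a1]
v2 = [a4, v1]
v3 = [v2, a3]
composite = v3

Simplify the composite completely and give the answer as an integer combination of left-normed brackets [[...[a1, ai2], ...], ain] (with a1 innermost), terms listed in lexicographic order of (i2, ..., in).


[[[a1, a2], a4], a3]

A multilinear Lie element is pinned by a1-initial words (a1 innermost).
Composite bracket: [[a4, [a2, a1]], a3]
Under [a, b] = ab - ba we get 8 signed associative words (2^3 = 8).
Collect the words opening with a1:
  a1a2a4a3 (sign +1) contributes +[[[a1, a2], a4], a3]


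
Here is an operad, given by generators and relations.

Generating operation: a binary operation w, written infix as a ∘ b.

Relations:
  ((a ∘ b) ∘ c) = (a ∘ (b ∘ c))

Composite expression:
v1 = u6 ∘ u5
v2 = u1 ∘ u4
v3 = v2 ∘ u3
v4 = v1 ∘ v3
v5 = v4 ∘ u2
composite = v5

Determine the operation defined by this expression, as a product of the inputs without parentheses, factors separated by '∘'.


u6 ∘ u5 ∘ u1 ∘ u4 ∘ u3 ∘ u2

All parenthesizations of w agree; list the u-inputs left to right.
(u6 ∘ u5) collapses to u6 ∘ u5
(u1 ∘ u4) collapses to u1 ∘ u4
((u1 ∘ u4) ∘ u3) collapses to u1 ∘ u4 ∘ u3
((u6 ∘ u5) ∘ ((u1 ∘ u4) ∘ u3)) collapses to u6 ∘ u5 ∘ u1 ∘ u4 ∘ u3
(((u6 ∘ u5) ∘ ((u1 ∘ u4) ∘ u3)) ∘ u2) collapses to u6 ∘ u5 ∘ u1 ∘ u4 ∘ u3 ∘ u2


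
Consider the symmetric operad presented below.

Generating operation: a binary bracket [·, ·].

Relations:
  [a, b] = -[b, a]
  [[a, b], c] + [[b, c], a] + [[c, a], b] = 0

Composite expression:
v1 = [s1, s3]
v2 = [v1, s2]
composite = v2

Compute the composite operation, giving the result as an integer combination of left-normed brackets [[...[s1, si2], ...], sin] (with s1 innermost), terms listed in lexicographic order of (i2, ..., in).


[[s1, s3], s2]

Antisymmetry and Jacobi reduce to s1-anchored left-normed brackets.
Composite bracket: [[s1, s3], s2]
Applying ab - ba throughout gives 4 signed words (2^2 = 4).
Only words starting with s1 matter:
  from s1s3s2, sign +1: term +[[s1, s3], s2]


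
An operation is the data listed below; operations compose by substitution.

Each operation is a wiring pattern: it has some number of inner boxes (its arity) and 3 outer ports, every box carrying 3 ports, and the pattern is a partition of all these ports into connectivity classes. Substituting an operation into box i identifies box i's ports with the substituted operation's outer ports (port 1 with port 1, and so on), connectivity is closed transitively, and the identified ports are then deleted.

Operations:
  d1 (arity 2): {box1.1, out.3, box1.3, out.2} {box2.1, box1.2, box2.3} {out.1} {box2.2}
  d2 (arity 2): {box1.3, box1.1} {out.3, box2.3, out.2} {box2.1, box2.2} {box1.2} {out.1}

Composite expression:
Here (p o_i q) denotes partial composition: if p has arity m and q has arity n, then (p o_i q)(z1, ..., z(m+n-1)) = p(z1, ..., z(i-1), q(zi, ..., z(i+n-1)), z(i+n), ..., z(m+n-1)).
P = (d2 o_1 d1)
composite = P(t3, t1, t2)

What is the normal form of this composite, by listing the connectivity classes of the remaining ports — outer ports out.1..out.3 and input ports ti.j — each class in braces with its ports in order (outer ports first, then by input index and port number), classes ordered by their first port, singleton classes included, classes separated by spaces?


After gluing at d2, chains via deleted ports link the t-ports.
composing d1 on (t3, t1), with out.j its own outer ports: {out.1} {out.2, out.3, t3.1, t3.3} {t1.1, t1.3, t3.2} {t1.2}
composing d2 on (t3, t1, t2), with out.j its own outer ports: {out.1} {out.2, out.3, t2.3} {t1.1, t1.3, t3.2} {t1.2} {t2.1, t2.2} {t3.1, t3.3}

{out.1} {out.2, out.3, t2.3} {t1.1, t1.3, t3.2} {t1.2} {t2.1, t2.2} {t3.1, t3.3}


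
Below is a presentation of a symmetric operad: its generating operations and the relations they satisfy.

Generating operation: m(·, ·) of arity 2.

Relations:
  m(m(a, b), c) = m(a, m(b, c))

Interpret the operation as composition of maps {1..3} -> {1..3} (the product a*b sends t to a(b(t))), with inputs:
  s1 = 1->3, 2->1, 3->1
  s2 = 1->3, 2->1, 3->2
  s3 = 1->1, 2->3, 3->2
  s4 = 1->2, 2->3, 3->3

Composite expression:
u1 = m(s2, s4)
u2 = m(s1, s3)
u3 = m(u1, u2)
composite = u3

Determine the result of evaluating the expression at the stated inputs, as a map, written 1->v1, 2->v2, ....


m(s2, s4) = 1->1, 2->2, 3->2
m(s1, s3) = 1->3, 2->1, 3->1
m(m(s2, s4), m(s1, s3)) = 1->2, 2->1, 3->1

1->2, 2->1, 3->1


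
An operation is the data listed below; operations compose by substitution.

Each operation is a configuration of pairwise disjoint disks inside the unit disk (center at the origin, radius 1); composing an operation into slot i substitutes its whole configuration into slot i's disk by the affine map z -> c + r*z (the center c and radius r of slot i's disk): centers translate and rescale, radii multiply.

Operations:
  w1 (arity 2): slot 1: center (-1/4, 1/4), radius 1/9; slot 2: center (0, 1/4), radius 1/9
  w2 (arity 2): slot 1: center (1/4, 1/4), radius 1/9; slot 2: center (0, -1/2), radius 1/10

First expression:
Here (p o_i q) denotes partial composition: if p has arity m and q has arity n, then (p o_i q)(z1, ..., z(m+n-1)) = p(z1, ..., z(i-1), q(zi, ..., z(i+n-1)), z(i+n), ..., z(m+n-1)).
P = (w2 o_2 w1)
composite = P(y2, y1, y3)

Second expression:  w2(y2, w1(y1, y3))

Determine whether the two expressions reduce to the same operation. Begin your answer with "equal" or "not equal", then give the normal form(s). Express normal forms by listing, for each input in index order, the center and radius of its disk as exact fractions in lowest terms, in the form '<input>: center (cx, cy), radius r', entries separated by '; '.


equal; the common form is y1: center (-1/40, -19/40), radius 1/90; y2: center (1/4, 1/4), radius 1/9; y3: center (0, -19/40), radius 1/90

In normal form, the first expression is y1: center (-1/40, -19/40), radius 1/90; y2: center (1/4, 1/4), radius 1/9; y3: center (0, -19/40), radius 1/90
In normal form, the second expression is y1: center (-1/40, -19/40), radius 1/90; y2: center (1/4, 1/4), radius 1/9; y3: center (0, -19/40), radius 1/90
One common form — equal.


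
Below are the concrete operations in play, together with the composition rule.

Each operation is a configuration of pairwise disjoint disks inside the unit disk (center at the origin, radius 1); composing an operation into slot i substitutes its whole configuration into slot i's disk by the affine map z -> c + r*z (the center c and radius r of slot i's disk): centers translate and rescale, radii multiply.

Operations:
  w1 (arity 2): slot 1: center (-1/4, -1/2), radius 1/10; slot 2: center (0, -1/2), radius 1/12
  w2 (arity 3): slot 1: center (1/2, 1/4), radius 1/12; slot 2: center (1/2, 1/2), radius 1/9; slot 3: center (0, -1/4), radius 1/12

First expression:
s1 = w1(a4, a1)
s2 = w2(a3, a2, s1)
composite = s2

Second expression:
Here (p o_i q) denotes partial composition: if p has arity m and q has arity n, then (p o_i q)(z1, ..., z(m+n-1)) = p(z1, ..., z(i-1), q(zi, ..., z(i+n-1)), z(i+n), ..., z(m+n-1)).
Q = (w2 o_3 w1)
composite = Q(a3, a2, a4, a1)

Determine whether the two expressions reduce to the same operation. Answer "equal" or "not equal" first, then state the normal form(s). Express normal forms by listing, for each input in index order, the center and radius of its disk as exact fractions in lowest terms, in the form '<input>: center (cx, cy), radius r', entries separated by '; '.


equal: each reduces to a1: center (0, -7/24), radius 1/144; a2: center (1/2, 1/2), radius 1/9; a3: center (1/2, 1/4), radius 1/12; a4: center (-1/48, -7/24), radius 1/120

Normal form of the first expression: a1: center (0, -7/24), radius 1/144; a2: center (1/2, 1/2), radius 1/9; a3: center (1/2, 1/4), radius 1/12; a4: center (-1/48, -7/24), radius 1/120
Normal form of the second expression: a1: center (0, -7/24), radius 1/144; a2: center (1/2, 1/2), radius 1/9; a3: center (1/2, 1/4), radius 1/12; a4: center (-1/48, -7/24), radius 1/120
Both agree, so they are equal.
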